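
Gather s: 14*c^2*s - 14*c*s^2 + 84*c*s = -14*c*s^2 + s*(14*c^2 + 84*c)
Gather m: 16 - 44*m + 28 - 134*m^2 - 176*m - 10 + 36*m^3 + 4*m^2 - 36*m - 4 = 36*m^3 - 130*m^2 - 256*m + 30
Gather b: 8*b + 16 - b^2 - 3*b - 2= -b^2 + 5*b + 14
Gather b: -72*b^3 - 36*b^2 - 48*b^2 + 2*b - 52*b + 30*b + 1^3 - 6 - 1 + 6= -72*b^3 - 84*b^2 - 20*b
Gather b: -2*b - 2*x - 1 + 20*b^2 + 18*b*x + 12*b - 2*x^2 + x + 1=20*b^2 + b*(18*x + 10) - 2*x^2 - x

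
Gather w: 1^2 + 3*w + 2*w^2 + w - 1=2*w^2 + 4*w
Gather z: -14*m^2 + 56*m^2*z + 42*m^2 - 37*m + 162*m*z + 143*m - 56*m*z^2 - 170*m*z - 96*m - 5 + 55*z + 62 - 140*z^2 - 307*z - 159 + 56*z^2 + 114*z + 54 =28*m^2 + 10*m + z^2*(-56*m - 84) + z*(56*m^2 - 8*m - 138) - 48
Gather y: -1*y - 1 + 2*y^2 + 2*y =2*y^2 + y - 1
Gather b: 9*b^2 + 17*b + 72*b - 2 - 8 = 9*b^2 + 89*b - 10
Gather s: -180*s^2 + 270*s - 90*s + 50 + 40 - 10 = -180*s^2 + 180*s + 80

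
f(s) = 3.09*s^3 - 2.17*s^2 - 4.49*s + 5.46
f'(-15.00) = 2146.36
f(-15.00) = -10844.19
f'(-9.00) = 785.44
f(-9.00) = -2382.51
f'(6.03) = 306.41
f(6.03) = 576.98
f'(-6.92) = 469.45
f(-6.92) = -1091.33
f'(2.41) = 38.89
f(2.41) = 25.29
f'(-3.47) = 122.19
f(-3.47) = -134.19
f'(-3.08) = 96.82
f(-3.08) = -91.58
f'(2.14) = 28.68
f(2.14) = 16.20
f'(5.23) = 226.37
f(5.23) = 364.66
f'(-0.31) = -2.25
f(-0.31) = 6.55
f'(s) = 9.27*s^2 - 4.34*s - 4.49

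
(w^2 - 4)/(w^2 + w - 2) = (w - 2)/(w - 1)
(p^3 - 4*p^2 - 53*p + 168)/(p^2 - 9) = (p^2 - p - 56)/(p + 3)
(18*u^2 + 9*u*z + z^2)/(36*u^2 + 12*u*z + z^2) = (3*u + z)/(6*u + z)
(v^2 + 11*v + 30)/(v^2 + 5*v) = (v + 6)/v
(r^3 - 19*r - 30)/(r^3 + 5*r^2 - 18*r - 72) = (r^2 - 3*r - 10)/(r^2 + 2*r - 24)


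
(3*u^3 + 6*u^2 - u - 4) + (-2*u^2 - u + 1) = 3*u^3 + 4*u^2 - 2*u - 3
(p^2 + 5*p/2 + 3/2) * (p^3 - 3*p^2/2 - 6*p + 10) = p^5 + p^4 - 33*p^3/4 - 29*p^2/4 + 16*p + 15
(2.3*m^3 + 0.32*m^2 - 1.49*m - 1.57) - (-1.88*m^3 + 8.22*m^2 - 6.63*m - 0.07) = 4.18*m^3 - 7.9*m^2 + 5.14*m - 1.5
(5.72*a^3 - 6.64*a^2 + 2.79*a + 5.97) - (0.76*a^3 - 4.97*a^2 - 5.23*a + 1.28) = 4.96*a^3 - 1.67*a^2 + 8.02*a + 4.69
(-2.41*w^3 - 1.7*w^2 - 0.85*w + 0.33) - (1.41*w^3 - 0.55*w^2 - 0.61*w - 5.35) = -3.82*w^3 - 1.15*w^2 - 0.24*w + 5.68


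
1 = 1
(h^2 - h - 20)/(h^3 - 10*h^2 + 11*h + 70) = (h + 4)/(h^2 - 5*h - 14)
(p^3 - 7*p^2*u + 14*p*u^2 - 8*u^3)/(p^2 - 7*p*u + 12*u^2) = (p^2 - 3*p*u + 2*u^2)/(p - 3*u)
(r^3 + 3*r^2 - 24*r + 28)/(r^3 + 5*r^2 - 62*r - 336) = (r^2 - 4*r + 4)/(r^2 - 2*r - 48)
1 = 1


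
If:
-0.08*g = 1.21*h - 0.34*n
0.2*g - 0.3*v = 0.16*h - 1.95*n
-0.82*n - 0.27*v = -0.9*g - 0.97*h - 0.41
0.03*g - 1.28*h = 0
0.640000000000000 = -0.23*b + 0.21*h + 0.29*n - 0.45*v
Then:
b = -29.78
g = 5.50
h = 0.13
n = 1.75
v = 14.99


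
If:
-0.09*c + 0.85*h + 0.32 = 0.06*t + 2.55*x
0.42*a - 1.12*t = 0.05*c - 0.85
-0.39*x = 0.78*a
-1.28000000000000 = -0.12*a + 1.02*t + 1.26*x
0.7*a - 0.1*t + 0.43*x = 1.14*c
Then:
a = 0.91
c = -0.23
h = -5.81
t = 1.11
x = -1.83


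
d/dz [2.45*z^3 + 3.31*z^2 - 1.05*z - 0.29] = 7.35*z^2 + 6.62*z - 1.05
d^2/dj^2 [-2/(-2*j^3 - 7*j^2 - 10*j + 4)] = 4*(-(6*j + 7)*(2*j^3 + 7*j^2 + 10*j - 4) + 4*(3*j^2 + 7*j + 5)^2)/(2*j^3 + 7*j^2 + 10*j - 4)^3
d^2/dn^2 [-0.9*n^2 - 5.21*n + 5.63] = -1.80000000000000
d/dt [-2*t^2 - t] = -4*t - 1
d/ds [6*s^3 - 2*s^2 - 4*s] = 18*s^2 - 4*s - 4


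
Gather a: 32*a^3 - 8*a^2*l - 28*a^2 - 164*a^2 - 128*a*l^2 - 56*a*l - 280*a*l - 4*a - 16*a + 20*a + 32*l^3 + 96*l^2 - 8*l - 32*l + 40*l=32*a^3 + a^2*(-8*l - 192) + a*(-128*l^2 - 336*l) + 32*l^3 + 96*l^2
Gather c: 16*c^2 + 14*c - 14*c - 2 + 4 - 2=16*c^2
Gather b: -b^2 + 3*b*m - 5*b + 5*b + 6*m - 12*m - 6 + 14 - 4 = -b^2 + 3*b*m - 6*m + 4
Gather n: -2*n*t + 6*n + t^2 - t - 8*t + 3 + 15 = n*(6 - 2*t) + t^2 - 9*t + 18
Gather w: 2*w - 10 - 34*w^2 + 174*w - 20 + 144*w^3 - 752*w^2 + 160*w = 144*w^3 - 786*w^2 + 336*w - 30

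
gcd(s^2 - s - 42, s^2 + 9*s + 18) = s + 6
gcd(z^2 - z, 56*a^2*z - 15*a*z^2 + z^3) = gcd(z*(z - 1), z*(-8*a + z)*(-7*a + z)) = z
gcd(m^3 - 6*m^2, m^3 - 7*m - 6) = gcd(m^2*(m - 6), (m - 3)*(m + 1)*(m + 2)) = 1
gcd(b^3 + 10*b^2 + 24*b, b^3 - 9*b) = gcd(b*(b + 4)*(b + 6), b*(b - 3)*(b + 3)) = b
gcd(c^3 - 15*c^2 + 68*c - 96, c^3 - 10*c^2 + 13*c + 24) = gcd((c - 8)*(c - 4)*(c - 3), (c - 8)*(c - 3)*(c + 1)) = c^2 - 11*c + 24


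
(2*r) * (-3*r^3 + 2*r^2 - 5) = -6*r^4 + 4*r^3 - 10*r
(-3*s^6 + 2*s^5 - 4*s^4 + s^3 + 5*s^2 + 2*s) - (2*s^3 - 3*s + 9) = -3*s^6 + 2*s^5 - 4*s^4 - s^3 + 5*s^2 + 5*s - 9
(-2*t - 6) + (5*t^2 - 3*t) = 5*t^2 - 5*t - 6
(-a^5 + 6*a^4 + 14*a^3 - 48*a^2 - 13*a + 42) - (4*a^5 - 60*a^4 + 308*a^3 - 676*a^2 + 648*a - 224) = -5*a^5 + 66*a^4 - 294*a^3 + 628*a^2 - 661*a + 266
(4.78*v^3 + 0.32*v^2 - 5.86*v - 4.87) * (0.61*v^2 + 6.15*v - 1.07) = 2.9158*v^5 + 29.5922*v^4 - 6.7212*v^3 - 39.3521*v^2 - 23.6803*v + 5.2109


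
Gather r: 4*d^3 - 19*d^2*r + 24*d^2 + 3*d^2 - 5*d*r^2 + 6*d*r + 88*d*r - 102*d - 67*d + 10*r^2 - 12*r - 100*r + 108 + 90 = 4*d^3 + 27*d^2 - 169*d + r^2*(10 - 5*d) + r*(-19*d^2 + 94*d - 112) + 198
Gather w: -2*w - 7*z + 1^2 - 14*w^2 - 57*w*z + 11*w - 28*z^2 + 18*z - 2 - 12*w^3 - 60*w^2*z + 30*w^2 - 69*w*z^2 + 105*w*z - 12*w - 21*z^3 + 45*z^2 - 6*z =-12*w^3 + w^2*(16 - 60*z) + w*(-69*z^2 + 48*z - 3) - 21*z^3 + 17*z^2 + 5*z - 1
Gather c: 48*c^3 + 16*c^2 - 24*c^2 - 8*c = 48*c^3 - 8*c^2 - 8*c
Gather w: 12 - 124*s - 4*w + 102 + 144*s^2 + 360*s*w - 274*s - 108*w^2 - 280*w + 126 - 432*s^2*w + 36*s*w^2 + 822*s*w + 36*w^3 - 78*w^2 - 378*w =144*s^2 - 398*s + 36*w^3 + w^2*(36*s - 186) + w*(-432*s^2 + 1182*s - 662) + 240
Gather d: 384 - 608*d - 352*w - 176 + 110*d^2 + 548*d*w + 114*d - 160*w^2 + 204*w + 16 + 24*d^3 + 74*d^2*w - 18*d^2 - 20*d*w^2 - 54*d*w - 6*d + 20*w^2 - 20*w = 24*d^3 + d^2*(74*w + 92) + d*(-20*w^2 + 494*w - 500) - 140*w^2 - 168*w + 224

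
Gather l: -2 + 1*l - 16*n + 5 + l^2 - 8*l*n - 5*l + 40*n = l^2 + l*(-8*n - 4) + 24*n + 3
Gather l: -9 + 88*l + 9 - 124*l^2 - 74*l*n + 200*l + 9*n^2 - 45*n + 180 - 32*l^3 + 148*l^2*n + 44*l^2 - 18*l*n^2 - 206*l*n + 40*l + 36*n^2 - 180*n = -32*l^3 + l^2*(148*n - 80) + l*(-18*n^2 - 280*n + 328) + 45*n^2 - 225*n + 180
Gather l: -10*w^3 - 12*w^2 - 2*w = -10*w^3 - 12*w^2 - 2*w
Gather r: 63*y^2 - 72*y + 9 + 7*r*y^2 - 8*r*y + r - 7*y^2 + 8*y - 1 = r*(7*y^2 - 8*y + 1) + 56*y^2 - 64*y + 8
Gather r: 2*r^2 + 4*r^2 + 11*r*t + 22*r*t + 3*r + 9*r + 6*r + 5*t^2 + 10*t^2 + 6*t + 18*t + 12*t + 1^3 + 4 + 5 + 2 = 6*r^2 + r*(33*t + 18) + 15*t^2 + 36*t + 12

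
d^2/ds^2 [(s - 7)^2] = 2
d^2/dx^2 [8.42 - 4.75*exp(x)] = -4.75*exp(x)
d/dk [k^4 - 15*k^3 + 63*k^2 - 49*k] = 4*k^3 - 45*k^2 + 126*k - 49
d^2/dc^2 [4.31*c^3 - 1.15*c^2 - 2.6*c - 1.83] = 25.86*c - 2.3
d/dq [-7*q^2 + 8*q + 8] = 8 - 14*q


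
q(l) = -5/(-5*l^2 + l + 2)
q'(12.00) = 0.00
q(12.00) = 0.01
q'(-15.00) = 0.00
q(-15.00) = 0.00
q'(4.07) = -0.03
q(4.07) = 0.07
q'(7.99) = -0.00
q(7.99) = 0.02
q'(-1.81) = 0.36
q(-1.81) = 0.31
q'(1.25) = -2.76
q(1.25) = 1.10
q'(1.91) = -0.44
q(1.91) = 0.35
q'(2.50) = -0.17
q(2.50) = 0.19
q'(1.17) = -3.96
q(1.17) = 1.36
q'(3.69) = -0.05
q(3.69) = 0.08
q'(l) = -5*(10*l - 1)/(-5*l^2 + l + 2)^2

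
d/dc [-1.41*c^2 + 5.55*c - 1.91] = 5.55 - 2.82*c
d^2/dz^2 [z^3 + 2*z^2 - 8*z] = 6*z + 4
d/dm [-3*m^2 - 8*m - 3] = -6*m - 8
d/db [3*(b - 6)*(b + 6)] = 6*b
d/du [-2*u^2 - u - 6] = -4*u - 1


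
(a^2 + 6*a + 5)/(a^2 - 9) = (a^2 + 6*a + 5)/(a^2 - 9)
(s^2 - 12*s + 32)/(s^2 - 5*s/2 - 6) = 2*(s - 8)/(2*s + 3)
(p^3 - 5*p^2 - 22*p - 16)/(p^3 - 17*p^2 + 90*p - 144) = (p^2 + 3*p + 2)/(p^2 - 9*p + 18)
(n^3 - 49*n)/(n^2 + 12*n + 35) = n*(n - 7)/(n + 5)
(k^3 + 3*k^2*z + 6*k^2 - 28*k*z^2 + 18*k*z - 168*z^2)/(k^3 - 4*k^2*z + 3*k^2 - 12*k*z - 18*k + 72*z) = (k + 7*z)/(k - 3)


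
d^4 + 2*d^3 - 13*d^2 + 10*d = d*(d - 2)*(d - 1)*(d + 5)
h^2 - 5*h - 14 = (h - 7)*(h + 2)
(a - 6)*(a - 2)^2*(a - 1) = a^4 - 11*a^3 + 38*a^2 - 52*a + 24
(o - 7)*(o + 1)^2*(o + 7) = o^4 + 2*o^3 - 48*o^2 - 98*o - 49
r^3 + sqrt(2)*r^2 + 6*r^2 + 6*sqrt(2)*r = r*(r + 6)*(r + sqrt(2))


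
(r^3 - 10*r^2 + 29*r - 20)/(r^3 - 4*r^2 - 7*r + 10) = (r - 4)/(r + 2)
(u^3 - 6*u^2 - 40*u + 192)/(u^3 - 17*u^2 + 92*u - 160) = (u + 6)/(u - 5)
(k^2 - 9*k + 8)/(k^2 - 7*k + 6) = (k - 8)/(k - 6)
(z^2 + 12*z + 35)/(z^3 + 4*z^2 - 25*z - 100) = (z + 7)/(z^2 - z - 20)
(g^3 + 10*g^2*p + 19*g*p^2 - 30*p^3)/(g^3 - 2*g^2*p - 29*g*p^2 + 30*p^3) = (-g - 6*p)/(-g + 6*p)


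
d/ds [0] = 0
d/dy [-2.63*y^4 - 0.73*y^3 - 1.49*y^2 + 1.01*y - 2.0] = -10.52*y^3 - 2.19*y^2 - 2.98*y + 1.01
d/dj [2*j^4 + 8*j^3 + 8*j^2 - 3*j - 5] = 8*j^3 + 24*j^2 + 16*j - 3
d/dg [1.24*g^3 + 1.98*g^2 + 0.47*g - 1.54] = 3.72*g^2 + 3.96*g + 0.47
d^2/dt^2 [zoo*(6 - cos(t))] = zoo*cos(t)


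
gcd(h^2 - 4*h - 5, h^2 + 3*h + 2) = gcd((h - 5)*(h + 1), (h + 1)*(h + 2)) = h + 1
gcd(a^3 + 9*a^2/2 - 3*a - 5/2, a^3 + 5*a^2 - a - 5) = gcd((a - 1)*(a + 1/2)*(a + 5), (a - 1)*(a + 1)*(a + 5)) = a^2 + 4*a - 5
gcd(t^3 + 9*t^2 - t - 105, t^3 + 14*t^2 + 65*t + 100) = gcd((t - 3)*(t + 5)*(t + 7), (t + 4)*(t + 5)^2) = t + 5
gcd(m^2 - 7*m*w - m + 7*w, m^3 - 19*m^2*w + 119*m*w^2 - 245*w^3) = -m + 7*w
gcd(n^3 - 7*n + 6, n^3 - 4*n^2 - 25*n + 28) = n - 1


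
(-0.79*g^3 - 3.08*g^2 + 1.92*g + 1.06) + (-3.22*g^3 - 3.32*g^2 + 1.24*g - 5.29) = -4.01*g^3 - 6.4*g^2 + 3.16*g - 4.23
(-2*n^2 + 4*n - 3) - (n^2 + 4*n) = -3*n^2 - 3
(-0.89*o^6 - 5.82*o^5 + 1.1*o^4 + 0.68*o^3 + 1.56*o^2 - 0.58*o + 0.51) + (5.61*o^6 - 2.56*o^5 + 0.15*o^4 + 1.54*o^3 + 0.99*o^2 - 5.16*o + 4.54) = 4.72*o^6 - 8.38*o^5 + 1.25*o^4 + 2.22*o^3 + 2.55*o^2 - 5.74*o + 5.05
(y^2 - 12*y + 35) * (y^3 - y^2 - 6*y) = y^5 - 13*y^4 + 41*y^3 + 37*y^2 - 210*y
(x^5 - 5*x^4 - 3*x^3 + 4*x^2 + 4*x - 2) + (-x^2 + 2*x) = x^5 - 5*x^4 - 3*x^3 + 3*x^2 + 6*x - 2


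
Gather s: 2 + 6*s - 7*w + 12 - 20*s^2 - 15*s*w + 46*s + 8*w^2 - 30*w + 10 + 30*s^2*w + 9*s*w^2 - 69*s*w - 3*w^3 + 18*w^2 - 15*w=s^2*(30*w - 20) + s*(9*w^2 - 84*w + 52) - 3*w^3 + 26*w^2 - 52*w + 24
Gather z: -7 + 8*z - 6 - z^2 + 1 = -z^2 + 8*z - 12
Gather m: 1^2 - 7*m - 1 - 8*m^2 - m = -8*m^2 - 8*m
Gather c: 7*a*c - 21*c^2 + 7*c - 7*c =7*a*c - 21*c^2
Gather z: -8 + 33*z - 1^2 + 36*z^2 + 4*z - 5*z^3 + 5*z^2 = -5*z^3 + 41*z^2 + 37*z - 9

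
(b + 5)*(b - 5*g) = b^2 - 5*b*g + 5*b - 25*g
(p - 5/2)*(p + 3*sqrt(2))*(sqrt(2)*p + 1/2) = sqrt(2)*p^3 - 5*sqrt(2)*p^2/2 + 13*p^2/2 - 65*p/4 + 3*sqrt(2)*p/2 - 15*sqrt(2)/4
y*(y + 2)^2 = y^3 + 4*y^2 + 4*y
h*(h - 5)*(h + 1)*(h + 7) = h^4 + 3*h^3 - 33*h^2 - 35*h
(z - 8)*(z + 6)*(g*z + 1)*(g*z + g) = g^2*z^4 - g^2*z^3 - 50*g^2*z^2 - 48*g^2*z + g*z^3 - g*z^2 - 50*g*z - 48*g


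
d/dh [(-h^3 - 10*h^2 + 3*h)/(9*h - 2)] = 2*(-9*h^3 - 42*h^2 + 20*h - 3)/(81*h^2 - 36*h + 4)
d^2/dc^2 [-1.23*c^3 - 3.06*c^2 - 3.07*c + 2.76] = -7.38*c - 6.12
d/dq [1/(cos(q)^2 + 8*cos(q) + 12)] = 2*(cos(q) + 4)*sin(q)/(cos(q)^2 + 8*cos(q) + 12)^2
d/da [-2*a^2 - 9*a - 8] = -4*a - 9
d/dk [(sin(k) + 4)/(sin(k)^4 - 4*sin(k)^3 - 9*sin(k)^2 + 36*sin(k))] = (-3*sin(k)^4 - 8*sin(k)^3 + 57*sin(k)^2 + 72*sin(k) - 144)*cos(k)/((sin(k) - 4)^2*(sin(k) - 3)^2*(sin(k) + 3)^2*sin(k)^2)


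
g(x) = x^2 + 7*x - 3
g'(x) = 2*x + 7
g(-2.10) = -13.29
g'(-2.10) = 2.80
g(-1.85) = -12.53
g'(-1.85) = 3.30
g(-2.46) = -14.17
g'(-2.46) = 2.08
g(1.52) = 9.95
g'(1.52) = 10.04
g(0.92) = 4.29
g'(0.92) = 8.84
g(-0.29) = -4.95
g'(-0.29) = 6.42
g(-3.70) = -15.21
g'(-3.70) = -0.40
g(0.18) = -1.71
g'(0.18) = 7.36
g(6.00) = 75.00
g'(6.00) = 19.00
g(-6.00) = -9.00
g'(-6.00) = -5.00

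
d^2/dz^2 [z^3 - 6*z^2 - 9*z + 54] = 6*z - 12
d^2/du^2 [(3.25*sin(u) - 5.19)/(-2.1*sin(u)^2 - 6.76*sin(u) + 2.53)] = (14.3325*sin(u)^5 - 137.6886*sin(u)^4 - 146.09322*sin(u)^3 - 154.556924*sin(u)^2 + 270.499333*sin(u) + 418.321828)/(2.1*sin(u)^2 + 6.76*sin(u) - 2.53)^3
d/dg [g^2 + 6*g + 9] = 2*g + 6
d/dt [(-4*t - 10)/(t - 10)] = 50/(t - 10)^2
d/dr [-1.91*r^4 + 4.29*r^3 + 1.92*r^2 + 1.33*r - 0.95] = -7.64*r^3 + 12.87*r^2 + 3.84*r + 1.33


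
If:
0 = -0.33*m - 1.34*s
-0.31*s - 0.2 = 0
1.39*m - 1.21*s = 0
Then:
No Solution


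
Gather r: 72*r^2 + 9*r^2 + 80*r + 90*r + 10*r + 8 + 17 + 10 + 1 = 81*r^2 + 180*r + 36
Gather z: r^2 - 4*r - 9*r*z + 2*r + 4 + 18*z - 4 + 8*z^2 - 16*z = r^2 - 2*r + 8*z^2 + z*(2 - 9*r)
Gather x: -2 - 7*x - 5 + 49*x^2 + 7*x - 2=49*x^2 - 9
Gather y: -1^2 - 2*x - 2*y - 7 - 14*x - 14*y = -16*x - 16*y - 8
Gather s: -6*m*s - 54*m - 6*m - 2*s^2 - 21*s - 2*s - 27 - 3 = -60*m - 2*s^2 + s*(-6*m - 23) - 30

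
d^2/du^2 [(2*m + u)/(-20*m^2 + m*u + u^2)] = 2*(-3*(m + u)*(-20*m^2 + m*u + u^2) + (m + 2*u)^2*(2*m + u))/(-20*m^2 + m*u + u^2)^3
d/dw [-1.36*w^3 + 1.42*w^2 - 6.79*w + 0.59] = -4.08*w^2 + 2.84*w - 6.79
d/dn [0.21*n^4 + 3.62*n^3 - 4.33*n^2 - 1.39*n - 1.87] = 0.84*n^3 + 10.86*n^2 - 8.66*n - 1.39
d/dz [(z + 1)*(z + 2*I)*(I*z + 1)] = 3*I*z^2 + 2*z*(-1 + I) - 1 + 2*I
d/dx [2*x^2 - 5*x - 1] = 4*x - 5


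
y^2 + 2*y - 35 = (y - 5)*(y + 7)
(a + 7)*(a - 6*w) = a^2 - 6*a*w + 7*a - 42*w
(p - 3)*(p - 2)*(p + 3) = p^3 - 2*p^2 - 9*p + 18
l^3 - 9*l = l*(l - 3)*(l + 3)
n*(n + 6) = n^2 + 6*n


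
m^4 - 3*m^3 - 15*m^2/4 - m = m*(m - 4)*(m + 1/2)^2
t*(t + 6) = t^2 + 6*t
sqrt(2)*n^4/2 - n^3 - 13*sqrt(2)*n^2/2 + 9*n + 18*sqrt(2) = (n - 3)*(n + 3)*(n - 2*sqrt(2))*(sqrt(2)*n/2 + 1)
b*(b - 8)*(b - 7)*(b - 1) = b^4 - 16*b^3 + 71*b^2 - 56*b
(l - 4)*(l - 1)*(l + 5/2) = l^3 - 5*l^2/2 - 17*l/2 + 10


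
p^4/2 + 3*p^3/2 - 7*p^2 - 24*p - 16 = (p/2 + 1)*(p - 4)*(p + 1)*(p + 4)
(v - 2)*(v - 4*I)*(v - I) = v^3 - 2*v^2 - 5*I*v^2 - 4*v + 10*I*v + 8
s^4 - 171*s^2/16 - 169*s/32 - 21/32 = (s - 7/2)*(s + 1/4)^2*(s + 3)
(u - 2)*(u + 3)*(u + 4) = u^3 + 5*u^2 - 2*u - 24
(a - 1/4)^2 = a^2 - a/2 + 1/16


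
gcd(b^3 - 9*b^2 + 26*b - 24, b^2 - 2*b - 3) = b - 3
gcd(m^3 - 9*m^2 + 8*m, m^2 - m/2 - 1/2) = m - 1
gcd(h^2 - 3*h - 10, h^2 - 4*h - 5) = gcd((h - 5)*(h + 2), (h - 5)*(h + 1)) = h - 5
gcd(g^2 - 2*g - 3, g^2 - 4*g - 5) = g + 1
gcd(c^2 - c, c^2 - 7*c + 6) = c - 1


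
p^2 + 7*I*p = p*(p + 7*I)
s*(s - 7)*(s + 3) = s^3 - 4*s^2 - 21*s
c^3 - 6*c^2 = c^2*(c - 6)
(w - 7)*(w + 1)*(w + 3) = w^3 - 3*w^2 - 25*w - 21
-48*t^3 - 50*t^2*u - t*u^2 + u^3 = (-8*t + u)*(t + u)*(6*t + u)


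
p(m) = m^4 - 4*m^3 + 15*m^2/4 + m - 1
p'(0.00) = 1.00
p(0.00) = -1.00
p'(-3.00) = -237.50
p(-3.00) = 218.75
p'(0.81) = 1.33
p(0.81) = 0.58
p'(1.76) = -1.16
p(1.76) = 0.16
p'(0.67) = 1.84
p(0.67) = 0.35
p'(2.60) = 9.68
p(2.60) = 2.34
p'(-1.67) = -63.62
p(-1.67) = 34.20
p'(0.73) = 1.64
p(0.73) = 0.46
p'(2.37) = 4.62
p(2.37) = 0.73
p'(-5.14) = -897.77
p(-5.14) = 1334.12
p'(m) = 4*m^3 - 12*m^2 + 15*m/2 + 1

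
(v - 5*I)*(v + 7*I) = v^2 + 2*I*v + 35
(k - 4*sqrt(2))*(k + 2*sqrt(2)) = k^2 - 2*sqrt(2)*k - 16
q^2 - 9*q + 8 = (q - 8)*(q - 1)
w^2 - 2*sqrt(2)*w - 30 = (w - 5*sqrt(2))*(w + 3*sqrt(2))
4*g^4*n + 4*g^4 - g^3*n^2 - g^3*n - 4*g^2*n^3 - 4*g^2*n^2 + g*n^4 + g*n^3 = (-4*g + n)*(-g + n)*(g + n)*(g*n + g)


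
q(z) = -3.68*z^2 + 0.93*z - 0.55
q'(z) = 0.93 - 7.36*z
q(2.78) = -26.41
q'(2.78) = -19.53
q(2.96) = -30.04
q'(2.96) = -20.86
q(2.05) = -14.11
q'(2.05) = -14.16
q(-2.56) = -27.05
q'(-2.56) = 19.77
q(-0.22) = -0.93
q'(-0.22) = 2.55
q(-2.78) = -31.58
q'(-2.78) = 21.39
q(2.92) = -29.21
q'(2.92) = -20.56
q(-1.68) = -12.50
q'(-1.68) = 13.29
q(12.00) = -519.31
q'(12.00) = -87.39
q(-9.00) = -307.00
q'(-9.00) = 67.17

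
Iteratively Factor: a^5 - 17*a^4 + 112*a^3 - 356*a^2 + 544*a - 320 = (a - 4)*(a^4 - 13*a^3 + 60*a^2 - 116*a + 80) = (a - 4)*(a - 2)*(a^3 - 11*a^2 + 38*a - 40) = (a - 5)*(a - 4)*(a - 2)*(a^2 - 6*a + 8) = (a - 5)*(a - 4)*(a - 2)^2*(a - 4)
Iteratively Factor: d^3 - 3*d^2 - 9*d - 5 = (d + 1)*(d^2 - 4*d - 5) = (d + 1)^2*(d - 5)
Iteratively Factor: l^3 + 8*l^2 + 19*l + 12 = (l + 1)*(l^2 + 7*l + 12) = (l + 1)*(l + 4)*(l + 3)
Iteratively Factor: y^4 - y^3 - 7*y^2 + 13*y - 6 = (y + 3)*(y^3 - 4*y^2 + 5*y - 2) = (y - 1)*(y + 3)*(y^2 - 3*y + 2) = (y - 1)^2*(y + 3)*(y - 2)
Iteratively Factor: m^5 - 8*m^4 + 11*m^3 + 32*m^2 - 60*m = (m + 2)*(m^4 - 10*m^3 + 31*m^2 - 30*m) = (m - 3)*(m + 2)*(m^3 - 7*m^2 + 10*m) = (m - 5)*(m - 3)*(m + 2)*(m^2 - 2*m) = (m - 5)*(m - 3)*(m - 2)*(m + 2)*(m)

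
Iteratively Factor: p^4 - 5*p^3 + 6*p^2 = (p)*(p^3 - 5*p^2 + 6*p) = p*(p - 2)*(p^2 - 3*p) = p^2*(p - 2)*(p - 3)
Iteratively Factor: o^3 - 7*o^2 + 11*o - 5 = (o - 1)*(o^2 - 6*o + 5) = (o - 5)*(o - 1)*(o - 1)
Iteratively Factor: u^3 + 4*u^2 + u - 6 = (u - 1)*(u^2 + 5*u + 6) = (u - 1)*(u + 2)*(u + 3)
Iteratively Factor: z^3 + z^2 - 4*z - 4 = (z + 1)*(z^2 - 4) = (z - 2)*(z + 1)*(z + 2)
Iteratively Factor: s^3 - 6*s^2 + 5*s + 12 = (s + 1)*(s^2 - 7*s + 12) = (s - 4)*(s + 1)*(s - 3)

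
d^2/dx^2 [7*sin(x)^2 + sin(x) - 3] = -sin(x) + 14*cos(2*x)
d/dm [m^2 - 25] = 2*m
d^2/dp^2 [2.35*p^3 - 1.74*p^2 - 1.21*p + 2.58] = 14.1*p - 3.48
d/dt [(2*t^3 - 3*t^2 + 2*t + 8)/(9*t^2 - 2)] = 2*(9*t^4 - 15*t^2 - 66*t - 2)/(81*t^4 - 36*t^2 + 4)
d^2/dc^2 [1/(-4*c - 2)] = -4/(2*c + 1)^3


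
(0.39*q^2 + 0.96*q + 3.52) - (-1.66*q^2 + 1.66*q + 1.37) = 2.05*q^2 - 0.7*q + 2.15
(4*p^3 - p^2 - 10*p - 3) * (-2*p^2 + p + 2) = -8*p^5 + 6*p^4 + 27*p^3 - 6*p^2 - 23*p - 6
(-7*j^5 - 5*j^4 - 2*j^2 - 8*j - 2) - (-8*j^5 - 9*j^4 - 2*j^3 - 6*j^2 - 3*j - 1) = j^5 + 4*j^4 + 2*j^3 + 4*j^2 - 5*j - 1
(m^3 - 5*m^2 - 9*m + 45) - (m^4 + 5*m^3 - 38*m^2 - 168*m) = -m^4 - 4*m^3 + 33*m^2 + 159*m + 45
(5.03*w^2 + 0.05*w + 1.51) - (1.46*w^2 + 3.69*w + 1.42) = 3.57*w^2 - 3.64*w + 0.0900000000000001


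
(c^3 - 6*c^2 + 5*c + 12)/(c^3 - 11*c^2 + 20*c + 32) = (c - 3)/(c - 8)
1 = 1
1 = 1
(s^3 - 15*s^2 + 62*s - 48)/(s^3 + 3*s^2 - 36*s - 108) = (s^2 - 9*s + 8)/(s^2 + 9*s + 18)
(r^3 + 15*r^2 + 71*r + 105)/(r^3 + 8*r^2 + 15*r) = (r + 7)/r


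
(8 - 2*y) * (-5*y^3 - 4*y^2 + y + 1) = 10*y^4 - 32*y^3 - 34*y^2 + 6*y + 8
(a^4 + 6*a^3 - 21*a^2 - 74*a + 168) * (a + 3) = a^5 + 9*a^4 - 3*a^3 - 137*a^2 - 54*a + 504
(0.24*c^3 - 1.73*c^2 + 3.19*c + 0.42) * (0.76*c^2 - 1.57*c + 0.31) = 0.1824*c^5 - 1.6916*c^4 + 5.2149*c^3 - 5.2254*c^2 + 0.3295*c + 0.1302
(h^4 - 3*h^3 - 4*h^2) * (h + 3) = h^5 - 13*h^3 - 12*h^2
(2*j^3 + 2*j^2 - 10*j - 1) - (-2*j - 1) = 2*j^3 + 2*j^2 - 8*j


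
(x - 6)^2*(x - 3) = x^3 - 15*x^2 + 72*x - 108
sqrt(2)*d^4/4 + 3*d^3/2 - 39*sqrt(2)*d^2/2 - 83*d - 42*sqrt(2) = (d/2 + sqrt(2)/2)*(d - 6*sqrt(2))*(d + 7*sqrt(2))*(sqrt(2)*d/2 + 1)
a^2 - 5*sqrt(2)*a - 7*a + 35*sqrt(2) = (a - 7)*(a - 5*sqrt(2))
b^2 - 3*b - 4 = (b - 4)*(b + 1)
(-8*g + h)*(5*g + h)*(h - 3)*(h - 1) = -40*g^2*h^2 + 160*g^2*h - 120*g^2 - 3*g*h^3 + 12*g*h^2 - 9*g*h + h^4 - 4*h^3 + 3*h^2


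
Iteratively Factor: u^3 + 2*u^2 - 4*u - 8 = (u + 2)*(u^2 - 4) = (u - 2)*(u + 2)*(u + 2)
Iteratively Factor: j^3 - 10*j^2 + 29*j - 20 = (j - 5)*(j^2 - 5*j + 4) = (j - 5)*(j - 1)*(j - 4)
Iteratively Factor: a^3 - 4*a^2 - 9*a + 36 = (a - 4)*(a^2 - 9) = (a - 4)*(a - 3)*(a + 3)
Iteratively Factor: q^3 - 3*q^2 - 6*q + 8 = (q - 4)*(q^2 + q - 2) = (q - 4)*(q + 2)*(q - 1)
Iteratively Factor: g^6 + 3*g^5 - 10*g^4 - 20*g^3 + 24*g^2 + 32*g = (g - 2)*(g^5 + 5*g^4 - 20*g^2 - 16*g) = (g - 2)*(g + 4)*(g^4 + g^3 - 4*g^2 - 4*g) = (g - 2)*(g + 1)*(g + 4)*(g^3 - 4*g) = g*(g - 2)*(g + 1)*(g + 4)*(g^2 - 4) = g*(g - 2)^2*(g + 1)*(g + 4)*(g + 2)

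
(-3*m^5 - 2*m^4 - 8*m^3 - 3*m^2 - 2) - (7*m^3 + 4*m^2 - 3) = -3*m^5 - 2*m^4 - 15*m^3 - 7*m^2 + 1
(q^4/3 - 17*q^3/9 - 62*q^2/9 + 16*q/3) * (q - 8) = q^5/3 - 41*q^4/9 + 74*q^3/9 + 544*q^2/9 - 128*q/3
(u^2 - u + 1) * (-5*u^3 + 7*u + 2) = -5*u^5 + 5*u^4 + 2*u^3 - 5*u^2 + 5*u + 2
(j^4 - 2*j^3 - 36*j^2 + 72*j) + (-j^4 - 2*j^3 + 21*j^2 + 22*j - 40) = -4*j^3 - 15*j^2 + 94*j - 40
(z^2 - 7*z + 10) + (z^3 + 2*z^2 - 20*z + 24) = z^3 + 3*z^2 - 27*z + 34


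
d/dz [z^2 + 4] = 2*z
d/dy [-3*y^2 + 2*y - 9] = 2 - 6*y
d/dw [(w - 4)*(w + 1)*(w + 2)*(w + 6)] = 4*w^3 + 15*w^2 - 32*w - 68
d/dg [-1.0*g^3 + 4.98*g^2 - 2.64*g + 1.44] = -3.0*g^2 + 9.96*g - 2.64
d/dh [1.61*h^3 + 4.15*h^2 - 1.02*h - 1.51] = 4.83*h^2 + 8.3*h - 1.02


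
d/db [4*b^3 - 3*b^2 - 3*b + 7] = 12*b^2 - 6*b - 3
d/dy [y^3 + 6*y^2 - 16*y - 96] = 3*y^2 + 12*y - 16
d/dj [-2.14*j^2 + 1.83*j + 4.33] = 1.83 - 4.28*j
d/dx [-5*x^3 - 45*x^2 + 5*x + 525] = -15*x^2 - 90*x + 5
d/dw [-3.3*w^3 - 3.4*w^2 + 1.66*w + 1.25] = -9.9*w^2 - 6.8*w + 1.66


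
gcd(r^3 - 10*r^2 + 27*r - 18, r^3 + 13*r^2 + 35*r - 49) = r - 1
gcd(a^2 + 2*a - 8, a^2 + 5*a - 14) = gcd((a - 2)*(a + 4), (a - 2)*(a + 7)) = a - 2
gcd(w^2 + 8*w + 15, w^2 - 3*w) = 1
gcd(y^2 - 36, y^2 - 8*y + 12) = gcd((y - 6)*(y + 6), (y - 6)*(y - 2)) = y - 6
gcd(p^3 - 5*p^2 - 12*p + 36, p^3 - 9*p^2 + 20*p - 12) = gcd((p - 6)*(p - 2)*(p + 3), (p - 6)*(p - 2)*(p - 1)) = p^2 - 8*p + 12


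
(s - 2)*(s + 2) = s^2 - 4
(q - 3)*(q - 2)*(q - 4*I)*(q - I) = q^4 - 5*q^3 - 5*I*q^3 + 2*q^2 + 25*I*q^2 + 20*q - 30*I*q - 24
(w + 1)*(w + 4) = w^2 + 5*w + 4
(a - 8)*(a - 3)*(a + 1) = a^3 - 10*a^2 + 13*a + 24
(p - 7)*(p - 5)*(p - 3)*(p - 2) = p^4 - 17*p^3 + 101*p^2 - 247*p + 210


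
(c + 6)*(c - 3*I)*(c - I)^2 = c^4 + 6*c^3 - 5*I*c^3 - 7*c^2 - 30*I*c^2 - 42*c + 3*I*c + 18*I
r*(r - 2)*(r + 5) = r^3 + 3*r^2 - 10*r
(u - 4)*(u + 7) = u^2 + 3*u - 28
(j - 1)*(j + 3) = j^2 + 2*j - 3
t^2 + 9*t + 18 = (t + 3)*(t + 6)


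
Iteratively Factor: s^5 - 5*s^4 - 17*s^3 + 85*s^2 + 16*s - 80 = (s + 4)*(s^4 - 9*s^3 + 19*s^2 + 9*s - 20) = (s - 1)*(s + 4)*(s^3 - 8*s^2 + 11*s + 20) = (s - 5)*(s - 1)*(s + 4)*(s^2 - 3*s - 4) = (s - 5)*(s - 1)*(s + 1)*(s + 4)*(s - 4)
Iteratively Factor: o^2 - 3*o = (o - 3)*(o)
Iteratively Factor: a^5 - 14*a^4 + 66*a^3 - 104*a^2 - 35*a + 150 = (a + 1)*(a^4 - 15*a^3 + 81*a^2 - 185*a + 150) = (a - 5)*(a + 1)*(a^3 - 10*a^2 + 31*a - 30) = (a - 5)*(a - 2)*(a + 1)*(a^2 - 8*a + 15) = (a - 5)^2*(a - 2)*(a + 1)*(a - 3)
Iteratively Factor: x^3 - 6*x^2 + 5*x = (x - 5)*(x^2 - x) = x*(x - 5)*(x - 1)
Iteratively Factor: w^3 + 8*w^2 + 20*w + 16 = (w + 2)*(w^2 + 6*w + 8) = (w + 2)^2*(w + 4)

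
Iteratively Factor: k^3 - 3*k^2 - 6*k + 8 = (k + 2)*(k^2 - 5*k + 4) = (k - 1)*(k + 2)*(k - 4)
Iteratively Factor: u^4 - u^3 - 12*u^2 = (u + 3)*(u^3 - 4*u^2) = u*(u + 3)*(u^2 - 4*u) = u*(u - 4)*(u + 3)*(u)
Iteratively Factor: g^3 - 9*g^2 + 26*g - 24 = (g - 2)*(g^2 - 7*g + 12) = (g - 3)*(g - 2)*(g - 4)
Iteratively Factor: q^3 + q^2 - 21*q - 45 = (q + 3)*(q^2 - 2*q - 15) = (q + 3)^2*(q - 5)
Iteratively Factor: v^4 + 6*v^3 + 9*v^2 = (v + 3)*(v^3 + 3*v^2) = v*(v + 3)*(v^2 + 3*v) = v^2*(v + 3)*(v + 3)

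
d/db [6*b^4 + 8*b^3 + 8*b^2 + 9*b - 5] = 24*b^3 + 24*b^2 + 16*b + 9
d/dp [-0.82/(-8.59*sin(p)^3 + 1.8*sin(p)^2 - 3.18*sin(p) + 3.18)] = (-21.1314*sin(p)^2 + 2.952*sin(p) - 2.6076)*cos(p)/(8.59*sin(p)^3 - 1.8*sin(p)^2 + 3.18*sin(p) - 3.18)^2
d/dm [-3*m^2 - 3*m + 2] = -6*m - 3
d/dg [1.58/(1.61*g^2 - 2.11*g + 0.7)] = (3.3338 - 5.0876*g)/(1.61*g^2 - 2.11*g + 0.7)^2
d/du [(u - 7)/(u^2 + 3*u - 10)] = (u^2 + 3*u - (u - 7)*(2*u + 3) - 10)/(u^2 + 3*u - 10)^2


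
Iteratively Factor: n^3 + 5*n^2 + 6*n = (n + 3)*(n^2 + 2*n) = (n + 2)*(n + 3)*(n)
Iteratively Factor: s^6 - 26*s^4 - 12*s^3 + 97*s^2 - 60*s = (s)*(s^5 - 26*s^3 - 12*s^2 + 97*s - 60) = s*(s - 5)*(s^4 + 5*s^3 - s^2 - 17*s + 12) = s*(s - 5)*(s + 3)*(s^3 + 2*s^2 - 7*s + 4) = s*(s - 5)*(s + 3)*(s + 4)*(s^2 - 2*s + 1) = s*(s - 5)*(s - 1)*(s + 3)*(s + 4)*(s - 1)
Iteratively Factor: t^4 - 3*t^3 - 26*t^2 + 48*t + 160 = (t - 4)*(t^3 + t^2 - 22*t - 40) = (t - 4)*(t + 4)*(t^2 - 3*t - 10) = (t - 5)*(t - 4)*(t + 4)*(t + 2)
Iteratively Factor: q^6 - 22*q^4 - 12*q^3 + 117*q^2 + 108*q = (q + 1)*(q^5 - q^4 - 21*q^3 + 9*q^2 + 108*q) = (q + 1)*(q + 3)*(q^4 - 4*q^3 - 9*q^2 + 36*q) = q*(q + 1)*(q + 3)*(q^3 - 4*q^2 - 9*q + 36) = q*(q - 4)*(q + 1)*(q + 3)*(q^2 - 9) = q*(q - 4)*(q - 3)*(q + 1)*(q + 3)*(q + 3)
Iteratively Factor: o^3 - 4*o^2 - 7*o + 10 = (o - 5)*(o^2 + o - 2) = (o - 5)*(o - 1)*(o + 2)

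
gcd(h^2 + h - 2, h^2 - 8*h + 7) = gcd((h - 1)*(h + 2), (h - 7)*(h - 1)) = h - 1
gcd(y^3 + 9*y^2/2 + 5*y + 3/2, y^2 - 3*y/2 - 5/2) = y + 1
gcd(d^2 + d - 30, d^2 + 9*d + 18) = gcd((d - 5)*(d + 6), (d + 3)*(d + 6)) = d + 6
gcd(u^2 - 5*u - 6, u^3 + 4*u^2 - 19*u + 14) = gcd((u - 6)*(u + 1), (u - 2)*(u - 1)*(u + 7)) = 1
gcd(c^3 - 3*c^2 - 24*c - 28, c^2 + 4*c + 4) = c^2 + 4*c + 4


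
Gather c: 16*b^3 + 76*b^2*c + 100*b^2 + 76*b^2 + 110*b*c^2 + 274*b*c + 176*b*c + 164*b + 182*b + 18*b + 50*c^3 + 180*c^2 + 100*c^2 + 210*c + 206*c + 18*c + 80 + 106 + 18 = 16*b^3 + 176*b^2 + 364*b + 50*c^3 + c^2*(110*b + 280) + c*(76*b^2 + 450*b + 434) + 204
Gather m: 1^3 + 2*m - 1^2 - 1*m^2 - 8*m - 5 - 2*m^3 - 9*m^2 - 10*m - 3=-2*m^3 - 10*m^2 - 16*m - 8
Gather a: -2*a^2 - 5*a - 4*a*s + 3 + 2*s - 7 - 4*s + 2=-2*a^2 + a*(-4*s - 5) - 2*s - 2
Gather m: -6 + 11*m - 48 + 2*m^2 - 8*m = 2*m^2 + 3*m - 54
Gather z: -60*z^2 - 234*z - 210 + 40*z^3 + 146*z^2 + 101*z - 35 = 40*z^3 + 86*z^2 - 133*z - 245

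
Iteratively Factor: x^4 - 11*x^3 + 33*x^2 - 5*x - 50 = (x + 1)*(x^3 - 12*x^2 + 45*x - 50) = (x - 5)*(x + 1)*(x^2 - 7*x + 10) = (x - 5)^2*(x + 1)*(x - 2)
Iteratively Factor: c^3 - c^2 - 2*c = (c - 2)*(c^2 + c) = c*(c - 2)*(c + 1)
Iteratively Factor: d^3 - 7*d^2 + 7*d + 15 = (d - 5)*(d^2 - 2*d - 3) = (d - 5)*(d + 1)*(d - 3)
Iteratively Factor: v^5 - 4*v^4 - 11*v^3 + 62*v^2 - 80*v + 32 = (v - 1)*(v^4 - 3*v^3 - 14*v^2 + 48*v - 32) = (v - 4)*(v - 1)*(v^3 + v^2 - 10*v + 8) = (v - 4)*(v - 1)*(v + 4)*(v^2 - 3*v + 2) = (v - 4)*(v - 2)*(v - 1)*(v + 4)*(v - 1)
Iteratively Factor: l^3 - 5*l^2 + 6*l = (l - 2)*(l^2 - 3*l) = (l - 3)*(l - 2)*(l)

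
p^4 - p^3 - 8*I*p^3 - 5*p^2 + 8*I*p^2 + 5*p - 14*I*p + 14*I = (p - 1)*(p - 7*I)*(p - 2*I)*(p + I)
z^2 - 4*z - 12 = (z - 6)*(z + 2)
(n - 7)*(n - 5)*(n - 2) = n^3 - 14*n^2 + 59*n - 70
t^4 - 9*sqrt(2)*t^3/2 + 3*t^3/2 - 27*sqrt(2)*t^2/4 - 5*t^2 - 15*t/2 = t*(t + 3/2)*(t - 5*sqrt(2))*(t + sqrt(2)/2)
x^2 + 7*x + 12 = (x + 3)*(x + 4)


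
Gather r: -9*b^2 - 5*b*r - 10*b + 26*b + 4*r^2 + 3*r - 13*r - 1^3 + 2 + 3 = -9*b^2 + 16*b + 4*r^2 + r*(-5*b - 10) + 4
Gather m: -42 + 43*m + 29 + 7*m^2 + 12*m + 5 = 7*m^2 + 55*m - 8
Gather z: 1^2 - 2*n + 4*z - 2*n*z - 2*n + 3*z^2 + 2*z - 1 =-4*n + 3*z^2 + z*(6 - 2*n)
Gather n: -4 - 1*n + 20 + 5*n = 4*n + 16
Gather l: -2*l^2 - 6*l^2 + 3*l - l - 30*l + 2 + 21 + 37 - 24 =-8*l^2 - 28*l + 36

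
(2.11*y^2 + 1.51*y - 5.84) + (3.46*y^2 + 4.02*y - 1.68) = 5.57*y^2 + 5.53*y - 7.52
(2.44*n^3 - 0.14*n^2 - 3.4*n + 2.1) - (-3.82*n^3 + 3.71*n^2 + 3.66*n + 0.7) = 6.26*n^3 - 3.85*n^2 - 7.06*n + 1.4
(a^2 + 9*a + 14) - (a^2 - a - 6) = 10*a + 20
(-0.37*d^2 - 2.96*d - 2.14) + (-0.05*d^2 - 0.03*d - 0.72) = -0.42*d^2 - 2.99*d - 2.86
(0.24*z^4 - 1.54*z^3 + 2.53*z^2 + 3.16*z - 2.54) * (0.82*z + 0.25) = 0.1968*z^5 - 1.2028*z^4 + 1.6896*z^3 + 3.2237*z^2 - 1.2928*z - 0.635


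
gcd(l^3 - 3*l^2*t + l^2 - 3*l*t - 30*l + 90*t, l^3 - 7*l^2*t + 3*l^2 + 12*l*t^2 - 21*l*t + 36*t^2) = -l + 3*t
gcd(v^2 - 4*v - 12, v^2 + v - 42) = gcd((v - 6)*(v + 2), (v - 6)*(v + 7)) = v - 6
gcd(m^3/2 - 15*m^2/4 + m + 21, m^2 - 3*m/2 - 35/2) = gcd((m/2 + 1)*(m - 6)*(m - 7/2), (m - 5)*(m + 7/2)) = 1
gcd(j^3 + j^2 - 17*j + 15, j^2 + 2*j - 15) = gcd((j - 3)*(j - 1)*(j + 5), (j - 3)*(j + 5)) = j^2 + 2*j - 15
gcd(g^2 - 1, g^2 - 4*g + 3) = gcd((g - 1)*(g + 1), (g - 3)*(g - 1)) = g - 1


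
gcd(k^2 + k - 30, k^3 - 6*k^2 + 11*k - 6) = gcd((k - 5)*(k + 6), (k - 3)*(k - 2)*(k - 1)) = 1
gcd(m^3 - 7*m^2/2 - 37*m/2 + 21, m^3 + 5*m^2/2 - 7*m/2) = m^2 + 5*m/2 - 7/2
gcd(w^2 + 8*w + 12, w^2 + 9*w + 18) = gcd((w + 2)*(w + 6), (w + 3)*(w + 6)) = w + 6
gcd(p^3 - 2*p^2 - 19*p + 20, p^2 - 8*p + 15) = p - 5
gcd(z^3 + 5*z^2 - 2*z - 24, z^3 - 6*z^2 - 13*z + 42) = z^2 + z - 6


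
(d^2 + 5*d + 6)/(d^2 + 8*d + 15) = (d + 2)/(d + 5)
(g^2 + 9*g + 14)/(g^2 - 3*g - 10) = (g + 7)/(g - 5)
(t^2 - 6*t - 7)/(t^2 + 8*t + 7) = (t - 7)/(t + 7)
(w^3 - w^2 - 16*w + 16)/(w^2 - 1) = (w^2 - 16)/(w + 1)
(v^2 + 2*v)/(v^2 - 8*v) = (v + 2)/(v - 8)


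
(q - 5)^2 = q^2 - 10*q + 25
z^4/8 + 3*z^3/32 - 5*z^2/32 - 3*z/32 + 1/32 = (z/4 + 1/4)*(z/2 + 1/2)*(z - 1)*(z - 1/4)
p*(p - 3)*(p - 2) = p^3 - 5*p^2 + 6*p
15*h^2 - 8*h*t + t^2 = (-5*h + t)*(-3*h + t)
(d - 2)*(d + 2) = d^2 - 4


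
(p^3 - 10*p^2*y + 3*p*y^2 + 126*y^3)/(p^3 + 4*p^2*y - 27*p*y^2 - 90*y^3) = (-p^2 + 13*p*y - 42*y^2)/(-p^2 - p*y + 30*y^2)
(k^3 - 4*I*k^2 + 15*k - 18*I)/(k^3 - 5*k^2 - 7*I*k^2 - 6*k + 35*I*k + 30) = (k + 3*I)/(k - 5)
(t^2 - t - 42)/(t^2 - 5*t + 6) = (t^2 - t - 42)/(t^2 - 5*t + 6)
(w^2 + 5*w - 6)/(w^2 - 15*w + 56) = (w^2 + 5*w - 6)/(w^2 - 15*w + 56)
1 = 1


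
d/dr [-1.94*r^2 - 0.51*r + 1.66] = -3.88*r - 0.51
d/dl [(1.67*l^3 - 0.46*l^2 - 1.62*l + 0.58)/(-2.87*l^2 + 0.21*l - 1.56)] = (-4.7929*l^4 + 0.7014*l^3 - 12.5616*l^2 + 4.7644*l + 2.4054)/(8.2369*l^4 - 1.2054*l^3 + 8.9985*l^2 - 0.6552*l + 2.4336)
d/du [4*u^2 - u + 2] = 8*u - 1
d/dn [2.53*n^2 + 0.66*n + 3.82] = 5.06*n + 0.66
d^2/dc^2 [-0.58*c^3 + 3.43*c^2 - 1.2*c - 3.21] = 6.86 - 3.48*c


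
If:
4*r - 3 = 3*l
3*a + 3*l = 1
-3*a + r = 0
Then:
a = 4/15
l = 1/15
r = 4/5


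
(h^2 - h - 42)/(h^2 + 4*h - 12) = (h - 7)/(h - 2)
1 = 1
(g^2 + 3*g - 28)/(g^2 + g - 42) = (g - 4)/(g - 6)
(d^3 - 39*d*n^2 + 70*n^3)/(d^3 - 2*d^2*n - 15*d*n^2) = (d^2 + 5*d*n - 14*n^2)/(d*(d + 3*n))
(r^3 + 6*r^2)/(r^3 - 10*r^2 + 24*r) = r*(r + 6)/(r^2 - 10*r + 24)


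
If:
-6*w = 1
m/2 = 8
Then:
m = 16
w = -1/6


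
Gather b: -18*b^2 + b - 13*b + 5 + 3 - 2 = -18*b^2 - 12*b + 6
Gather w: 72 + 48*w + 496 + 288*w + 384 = 336*w + 952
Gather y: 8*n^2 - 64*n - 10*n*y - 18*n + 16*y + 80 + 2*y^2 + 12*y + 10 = 8*n^2 - 82*n + 2*y^2 + y*(28 - 10*n) + 90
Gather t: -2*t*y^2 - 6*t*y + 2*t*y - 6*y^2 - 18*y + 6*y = t*(-2*y^2 - 4*y) - 6*y^2 - 12*y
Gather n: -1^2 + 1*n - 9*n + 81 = 80 - 8*n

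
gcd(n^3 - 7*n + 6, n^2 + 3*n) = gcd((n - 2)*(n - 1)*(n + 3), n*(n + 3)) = n + 3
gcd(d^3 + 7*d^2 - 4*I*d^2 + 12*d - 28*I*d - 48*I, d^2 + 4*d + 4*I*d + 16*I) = d + 4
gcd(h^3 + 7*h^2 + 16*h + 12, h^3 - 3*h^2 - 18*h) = h + 3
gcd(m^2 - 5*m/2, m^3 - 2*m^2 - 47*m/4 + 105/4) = m - 5/2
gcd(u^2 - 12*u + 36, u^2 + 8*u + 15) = 1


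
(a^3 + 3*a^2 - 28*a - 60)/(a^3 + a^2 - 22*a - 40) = (a + 6)/(a + 4)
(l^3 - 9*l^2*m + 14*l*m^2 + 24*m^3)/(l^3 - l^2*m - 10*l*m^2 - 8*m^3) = (l - 6*m)/(l + 2*m)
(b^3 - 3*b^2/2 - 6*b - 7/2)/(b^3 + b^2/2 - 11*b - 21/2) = (b + 1)/(b + 3)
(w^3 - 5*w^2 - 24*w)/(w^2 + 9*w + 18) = w*(w - 8)/(w + 6)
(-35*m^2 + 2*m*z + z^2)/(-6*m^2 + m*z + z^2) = (-35*m^2 + 2*m*z + z^2)/(-6*m^2 + m*z + z^2)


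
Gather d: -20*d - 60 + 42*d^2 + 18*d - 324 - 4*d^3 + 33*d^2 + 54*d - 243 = -4*d^3 + 75*d^2 + 52*d - 627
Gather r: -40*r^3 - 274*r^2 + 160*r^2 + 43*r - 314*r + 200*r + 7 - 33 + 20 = -40*r^3 - 114*r^2 - 71*r - 6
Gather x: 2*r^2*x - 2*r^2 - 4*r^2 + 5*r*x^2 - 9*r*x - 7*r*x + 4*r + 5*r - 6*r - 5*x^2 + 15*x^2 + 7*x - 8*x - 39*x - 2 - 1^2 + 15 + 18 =-6*r^2 + 3*r + x^2*(5*r + 10) + x*(2*r^2 - 16*r - 40) + 30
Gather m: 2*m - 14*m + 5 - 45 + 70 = 30 - 12*m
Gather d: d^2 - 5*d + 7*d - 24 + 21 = d^2 + 2*d - 3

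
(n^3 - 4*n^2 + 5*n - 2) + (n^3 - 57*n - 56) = 2*n^3 - 4*n^2 - 52*n - 58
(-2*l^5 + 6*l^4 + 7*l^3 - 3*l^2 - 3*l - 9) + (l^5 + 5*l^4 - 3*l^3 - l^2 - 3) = -l^5 + 11*l^4 + 4*l^3 - 4*l^2 - 3*l - 12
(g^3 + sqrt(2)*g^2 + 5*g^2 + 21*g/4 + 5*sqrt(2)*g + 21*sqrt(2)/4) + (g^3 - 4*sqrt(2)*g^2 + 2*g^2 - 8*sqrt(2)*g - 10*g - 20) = 2*g^3 - 3*sqrt(2)*g^2 + 7*g^2 - 19*g/4 - 3*sqrt(2)*g - 20 + 21*sqrt(2)/4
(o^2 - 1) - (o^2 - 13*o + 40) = 13*o - 41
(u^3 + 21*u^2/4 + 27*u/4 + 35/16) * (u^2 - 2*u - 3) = u^5 + 13*u^4/4 - 27*u^3/4 - 433*u^2/16 - 197*u/8 - 105/16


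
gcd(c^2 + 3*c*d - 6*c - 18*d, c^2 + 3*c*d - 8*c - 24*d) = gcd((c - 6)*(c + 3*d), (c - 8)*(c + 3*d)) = c + 3*d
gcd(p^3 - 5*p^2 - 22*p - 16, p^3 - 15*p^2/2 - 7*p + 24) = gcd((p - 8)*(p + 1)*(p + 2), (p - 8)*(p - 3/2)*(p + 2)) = p^2 - 6*p - 16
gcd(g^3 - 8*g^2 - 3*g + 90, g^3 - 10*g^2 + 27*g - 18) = g - 6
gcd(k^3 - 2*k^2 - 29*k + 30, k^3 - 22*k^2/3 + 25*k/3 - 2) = k^2 - 7*k + 6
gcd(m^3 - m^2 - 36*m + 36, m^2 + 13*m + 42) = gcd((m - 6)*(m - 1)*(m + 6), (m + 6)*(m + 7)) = m + 6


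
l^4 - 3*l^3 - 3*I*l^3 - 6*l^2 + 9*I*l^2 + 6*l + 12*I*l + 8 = (l - 4)*(l + 1)*(l - 2*I)*(l - I)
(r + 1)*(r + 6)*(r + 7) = r^3 + 14*r^2 + 55*r + 42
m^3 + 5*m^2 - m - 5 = (m - 1)*(m + 1)*(m + 5)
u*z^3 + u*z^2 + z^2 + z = z*(z + 1)*(u*z + 1)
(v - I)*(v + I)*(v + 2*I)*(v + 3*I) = v^4 + 5*I*v^3 - 5*v^2 + 5*I*v - 6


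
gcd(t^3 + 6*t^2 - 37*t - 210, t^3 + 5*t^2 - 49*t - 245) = t^2 + 12*t + 35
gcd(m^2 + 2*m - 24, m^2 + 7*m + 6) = m + 6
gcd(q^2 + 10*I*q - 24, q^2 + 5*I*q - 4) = q + 4*I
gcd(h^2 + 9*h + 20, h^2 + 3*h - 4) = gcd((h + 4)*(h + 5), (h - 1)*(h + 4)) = h + 4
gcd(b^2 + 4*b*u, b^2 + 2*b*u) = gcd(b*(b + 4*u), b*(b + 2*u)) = b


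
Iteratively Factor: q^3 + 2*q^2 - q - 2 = (q + 2)*(q^2 - 1) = (q + 1)*(q + 2)*(q - 1)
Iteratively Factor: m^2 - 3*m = (m - 3)*(m)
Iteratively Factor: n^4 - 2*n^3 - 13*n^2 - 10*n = (n + 2)*(n^3 - 4*n^2 - 5*n) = (n - 5)*(n + 2)*(n^2 + n) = (n - 5)*(n + 1)*(n + 2)*(n)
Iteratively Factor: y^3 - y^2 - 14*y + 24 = (y - 3)*(y^2 + 2*y - 8) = (y - 3)*(y + 4)*(y - 2)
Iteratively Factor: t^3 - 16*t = (t + 4)*(t^2 - 4*t) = t*(t + 4)*(t - 4)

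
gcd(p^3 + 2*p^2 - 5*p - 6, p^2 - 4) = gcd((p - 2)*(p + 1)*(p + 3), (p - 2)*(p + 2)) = p - 2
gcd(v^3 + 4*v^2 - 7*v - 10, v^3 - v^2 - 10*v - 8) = v + 1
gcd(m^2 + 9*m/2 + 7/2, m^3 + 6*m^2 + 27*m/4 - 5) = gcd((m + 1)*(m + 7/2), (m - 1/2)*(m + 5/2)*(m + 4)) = 1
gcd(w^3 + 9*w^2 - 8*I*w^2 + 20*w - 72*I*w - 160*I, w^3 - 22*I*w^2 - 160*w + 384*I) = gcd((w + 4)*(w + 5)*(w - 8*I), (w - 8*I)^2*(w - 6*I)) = w - 8*I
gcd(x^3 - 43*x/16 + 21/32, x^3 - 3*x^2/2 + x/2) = 1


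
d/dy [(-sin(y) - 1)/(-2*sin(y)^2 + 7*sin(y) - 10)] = (-4*sin(y) + cos(2*y) + 16)*cos(y)/(-7*sin(y) - cos(2*y) + 11)^2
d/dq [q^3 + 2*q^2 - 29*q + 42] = 3*q^2 + 4*q - 29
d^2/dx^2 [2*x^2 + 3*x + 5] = 4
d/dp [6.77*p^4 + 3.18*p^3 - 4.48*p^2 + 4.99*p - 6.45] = 27.08*p^3 + 9.54*p^2 - 8.96*p + 4.99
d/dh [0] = 0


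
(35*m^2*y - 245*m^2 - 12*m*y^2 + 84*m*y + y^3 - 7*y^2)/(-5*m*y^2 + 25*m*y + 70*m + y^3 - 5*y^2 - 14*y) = (-7*m + y)/(y + 2)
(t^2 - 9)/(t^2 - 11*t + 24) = (t + 3)/(t - 8)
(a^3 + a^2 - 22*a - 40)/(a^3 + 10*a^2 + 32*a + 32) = (a - 5)/(a + 4)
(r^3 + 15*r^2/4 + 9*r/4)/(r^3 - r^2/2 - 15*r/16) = 4*(r + 3)/(4*r - 5)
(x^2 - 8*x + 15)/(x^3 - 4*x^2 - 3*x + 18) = (x - 5)/(x^2 - x - 6)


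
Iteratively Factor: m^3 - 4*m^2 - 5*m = (m - 5)*(m^2 + m) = (m - 5)*(m + 1)*(m)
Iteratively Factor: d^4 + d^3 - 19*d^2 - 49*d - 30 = (d + 3)*(d^3 - 2*d^2 - 13*d - 10) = (d - 5)*(d + 3)*(d^2 + 3*d + 2) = (d - 5)*(d + 1)*(d + 3)*(d + 2)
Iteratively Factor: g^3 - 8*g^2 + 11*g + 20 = (g - 4)*(g^2 - 4*g - 5) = (g - 5)*(g - 4)*(g + 1)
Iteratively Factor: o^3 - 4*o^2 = (o)*(o^2 - 4*o) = o^2*(o - 4)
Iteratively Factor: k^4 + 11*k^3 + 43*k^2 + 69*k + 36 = (k + 3)*(k^3 + 8*k^2 + 19*k + 12) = (k + 3)^2*(k^2 + 5*k + 4) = (k + 3)^2*(k + 4)*(k + 1)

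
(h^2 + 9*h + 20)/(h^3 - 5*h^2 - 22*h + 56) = (h + 5)/(h^2 - 9*h + 14)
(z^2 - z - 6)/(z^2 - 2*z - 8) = (z - 3)/(z - 4)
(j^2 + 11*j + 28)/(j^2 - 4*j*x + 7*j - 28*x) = (-j - 4)/(-j + 4*x)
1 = 1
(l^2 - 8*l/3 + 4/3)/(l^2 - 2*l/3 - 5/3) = (-3*l^2 + 8*l - 4)/(-3*l^2 + 2*l + 5)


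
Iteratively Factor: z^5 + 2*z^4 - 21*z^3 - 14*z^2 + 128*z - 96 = (z - 2)*(z^4 + 4*z^3 - 13*z^2 - 40*z + 48) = (z - 2)*(z + 4)*(z^3 - 13*z + 12) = (z - 3)*(z - 2)*(z + 4)*(z^2 + 3*z - 4) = (z - 3)*(z - 2)*(z - 1)*(z + 4)*(z + 4)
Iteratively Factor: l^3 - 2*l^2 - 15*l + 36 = (l + 4)*(l^2 - 6*l + 9) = (l - 3)*(l + 4)*(l - 3)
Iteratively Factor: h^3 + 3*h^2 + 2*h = (h + 2)*(h^2 + h) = (h + 1)*(h + 2)*(h)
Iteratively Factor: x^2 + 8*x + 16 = (x + 4)*(x + 4)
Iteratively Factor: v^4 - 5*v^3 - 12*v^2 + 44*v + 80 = (v - 5)*(v^3 - 12*v - 16) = (v - 5)*(v + 2)*(v^2 - 2*v - 8) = (v - 5)*(v - 4)*(v + 2)*(v + 2)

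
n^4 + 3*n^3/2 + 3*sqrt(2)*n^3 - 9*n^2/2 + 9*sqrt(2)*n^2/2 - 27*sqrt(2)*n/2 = n*(n - 3/2)*(n + 3)*(n + 3*sqrt(2))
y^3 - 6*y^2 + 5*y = y*(y - 5)*(y - 1)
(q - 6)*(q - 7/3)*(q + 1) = q^3 - 22*q^2/3 + 17*q/3 + 14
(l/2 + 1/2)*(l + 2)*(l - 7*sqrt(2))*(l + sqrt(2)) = l^4/2 - 3*sqrt(2)*l^3 + 3*l^3/2 - 9*sqrt(2)*l^2 - 6*l^2 - 21*l - 6*sqrt(2)*l - 14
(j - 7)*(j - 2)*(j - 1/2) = j^3 - 19*j^2/2 + 37*j/2 - 7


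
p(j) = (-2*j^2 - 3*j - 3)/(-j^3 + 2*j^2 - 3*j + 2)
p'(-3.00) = 0.00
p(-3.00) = -0.21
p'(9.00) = -0.05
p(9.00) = 0.32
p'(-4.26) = -0.01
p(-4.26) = -0.21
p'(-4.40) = -0.01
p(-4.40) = -0.21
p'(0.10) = -4.93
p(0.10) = -1.93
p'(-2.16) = 0.01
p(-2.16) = -0.21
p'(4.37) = -0.37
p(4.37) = 0.96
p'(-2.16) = 0.01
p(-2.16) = -0.21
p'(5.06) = -0.24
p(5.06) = 0.76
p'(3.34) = -0.84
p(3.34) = 1.54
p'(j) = (-4*j - 3)/(-j^3 + 2*j^2 - 3*j + 2) + (-2*j^2 - 3*j - 3)*(3*j^2 - 4*j + 3)/(-j^3 + 2*j^2 - 3*j + 2)^2 = (-2*j^4 - 6*j^3 + 3*j^2 + 4*j - 15)/(j^6 - 4*j^5 + 10*j^4 - 16*j^3 + 17*j^2 - 12*j + 4)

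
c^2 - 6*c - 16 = (c - 8)*(c + 2)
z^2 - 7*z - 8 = (z - 8)*(z + 1)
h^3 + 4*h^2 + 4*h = h*(h + 2)^2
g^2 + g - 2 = (g - 1)*(g + 2)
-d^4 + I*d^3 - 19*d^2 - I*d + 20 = (d - 5*I)*(d + 4*I)*(I*d - I)*(I*d + I)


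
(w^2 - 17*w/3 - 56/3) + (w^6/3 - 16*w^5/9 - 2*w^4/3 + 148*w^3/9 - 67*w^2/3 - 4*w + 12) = w^6/3 - 16*w^5/9 - 2*w^4/3 + 148*w^3/9 - 64*w^2/3 - 29*w/3 - 20/3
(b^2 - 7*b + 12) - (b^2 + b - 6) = 18 - 8*b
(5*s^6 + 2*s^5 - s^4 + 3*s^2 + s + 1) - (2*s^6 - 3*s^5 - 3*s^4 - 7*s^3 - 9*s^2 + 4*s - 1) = 3*s^6 + 5*s^5 + 2*s^4 + 7*s^3 + 12*s^2 - 3*s + 2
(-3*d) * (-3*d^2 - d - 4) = 9*d^3 + 3*d^2 + 12*d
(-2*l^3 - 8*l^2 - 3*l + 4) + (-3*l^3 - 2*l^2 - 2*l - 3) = -5*l^3 - 10*l^2 - 5*l + 1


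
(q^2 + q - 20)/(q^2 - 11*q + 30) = (q^2 + q - 20)/(q^2 - 11*q + 30)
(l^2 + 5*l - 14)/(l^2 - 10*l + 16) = (l + 7)/(l - 8)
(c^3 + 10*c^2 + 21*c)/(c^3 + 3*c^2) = (c + 7)/c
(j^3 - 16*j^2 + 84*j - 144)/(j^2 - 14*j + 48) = (j^2 - 10*j + 24)/(j - 8)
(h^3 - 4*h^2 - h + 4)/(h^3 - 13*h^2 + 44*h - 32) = (h + 1)/(h - 8)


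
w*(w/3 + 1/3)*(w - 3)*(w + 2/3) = w^4/3 - 4*w^3/9 - 13*w^2/9 - 2*w/3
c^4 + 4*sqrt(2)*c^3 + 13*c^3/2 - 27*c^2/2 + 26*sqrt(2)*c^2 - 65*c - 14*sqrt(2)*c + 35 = (c - 1/2)*(c + 7)*(c - sqrt(2))*(c + 5*sqrt(2))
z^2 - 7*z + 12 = (z - 4)*(z - 3)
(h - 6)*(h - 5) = h^2 - 11*h + 30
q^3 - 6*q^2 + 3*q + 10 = (q - 5)*(q - 2)*(q + 1)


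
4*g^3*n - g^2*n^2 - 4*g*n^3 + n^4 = n*(-4*g + n)*(-g + n)*(g + n)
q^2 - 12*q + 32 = (q - 8)*(q - 4)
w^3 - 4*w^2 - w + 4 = (w - 4)*(w - 1)*(w + 1)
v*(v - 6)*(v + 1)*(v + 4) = v^4 - v^3 - 26*v^2 - 24*v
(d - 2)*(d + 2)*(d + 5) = d^3 + 5*d^2 - 4*d - 20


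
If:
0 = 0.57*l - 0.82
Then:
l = 1.44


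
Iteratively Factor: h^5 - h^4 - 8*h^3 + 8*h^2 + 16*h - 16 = (h - 2)*(h^4 + h^3 - 6*h^2 - 4*h + 8) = (h - 2)*(h + 2)*(h^3 - h^2 - 4*h + 4) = (h - 2)*(h - 1)*(h + 2)*(h^2 - 4) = (h - 2)^2*(h - 1)*(h + 2)*(h + 2)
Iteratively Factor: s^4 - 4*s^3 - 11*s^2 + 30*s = (s - 5)*(s^3 + s^2 - 6*s) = s*(s - 5)*(s^2 + s - 6) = s*(s - 5)*(s + 3)*(s - 2)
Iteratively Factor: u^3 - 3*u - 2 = (u - 2)*(u^2 + 2*u + 1) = (u - 2)*(u + 1)*(u + 1)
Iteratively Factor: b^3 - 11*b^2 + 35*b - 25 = (b - 5)*(b^2 - 6*b + 5) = (b - 5)*(b - 1)*(b - 5)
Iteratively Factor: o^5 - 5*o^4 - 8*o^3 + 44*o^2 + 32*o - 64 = (o - 4)*(o^4 - o^3 - 12*o^2 - 4*o + 16) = (o - 4)*(o - 1)*(o^3 - 12*o - 16) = (o - 4)^2*(o - 1)*(o^2 + 4*o + 4) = (o - 4)^2*(o - 1)*(o + 2)*(o + 2)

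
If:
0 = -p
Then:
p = 0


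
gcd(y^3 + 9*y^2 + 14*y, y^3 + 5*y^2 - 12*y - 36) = y + 2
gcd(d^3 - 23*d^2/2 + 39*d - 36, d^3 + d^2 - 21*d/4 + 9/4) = d - 3/2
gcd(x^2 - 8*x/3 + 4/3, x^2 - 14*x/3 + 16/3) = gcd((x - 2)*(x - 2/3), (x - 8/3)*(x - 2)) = x - 2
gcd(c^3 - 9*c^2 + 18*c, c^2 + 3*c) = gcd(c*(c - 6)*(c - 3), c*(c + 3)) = c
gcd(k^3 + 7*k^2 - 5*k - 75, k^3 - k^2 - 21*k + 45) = k^2 + 2*k - 15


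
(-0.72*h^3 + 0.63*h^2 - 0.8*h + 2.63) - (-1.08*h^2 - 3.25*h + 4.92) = -0.72*h^3 + 1.71*h^2 + 2.45*h - 2.29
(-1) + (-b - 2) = -b - 3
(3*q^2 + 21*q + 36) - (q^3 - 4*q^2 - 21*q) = -q^3 + 7*q^2 + 42*q + 36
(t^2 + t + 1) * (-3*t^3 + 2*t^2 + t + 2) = -3*t^5 - t^4 + 5*t^2 + 3*t + 2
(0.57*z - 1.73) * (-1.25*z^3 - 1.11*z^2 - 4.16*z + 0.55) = -0.7125*z^4 + 1.5298*z^3 - 0.4509*z^2 + 7.5103*z - 0.9515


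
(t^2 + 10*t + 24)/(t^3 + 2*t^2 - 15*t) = (t^2 + 10*t + 24)/(t*(t^2 + 2*t - 15))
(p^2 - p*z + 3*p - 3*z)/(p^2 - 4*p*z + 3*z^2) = (-p - 3)/(-p + 3*z)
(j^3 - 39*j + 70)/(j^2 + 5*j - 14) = j - 5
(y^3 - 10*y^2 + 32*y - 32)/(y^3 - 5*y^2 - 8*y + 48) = (y - 2)/(y + 3)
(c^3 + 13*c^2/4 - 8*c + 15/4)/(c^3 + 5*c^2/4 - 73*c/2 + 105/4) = (c^2 + 4*c - 5)/(c^2 + 2*c - 35)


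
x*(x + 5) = x^2 + 5*x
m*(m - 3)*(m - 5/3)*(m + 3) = m^4 - 5*m^3/3 - 9*m^2 + 15*m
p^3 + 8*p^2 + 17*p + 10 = (p + 1)*(p + 2)*(p + 5)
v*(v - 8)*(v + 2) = v^3 - 6*v^2 - 16*v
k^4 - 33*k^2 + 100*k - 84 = (k - 3)*(k - 2)^2*(k + 7)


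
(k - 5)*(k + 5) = k^2 - 25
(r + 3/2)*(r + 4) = r^2 + 11*r/2 + 6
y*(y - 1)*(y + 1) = y^3 - y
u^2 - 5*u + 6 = (u - 3)*(u - 2)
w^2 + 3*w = w*(w + 3)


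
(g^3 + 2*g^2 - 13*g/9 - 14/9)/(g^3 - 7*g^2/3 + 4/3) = (g + 7/3)/(g - 2)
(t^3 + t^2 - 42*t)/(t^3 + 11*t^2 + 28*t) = (t - 6)/(t + 4)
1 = 1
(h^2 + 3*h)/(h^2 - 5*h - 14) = h*(h + 3)/(h^2 - 5*h - 14)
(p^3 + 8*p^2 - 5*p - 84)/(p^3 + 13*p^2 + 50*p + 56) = (p - 3)/(p + 2)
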